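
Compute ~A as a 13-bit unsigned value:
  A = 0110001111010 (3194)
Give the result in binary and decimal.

Flip each bit (0->1, 1->0):
  0110001111010
  1001110000101

Answer: 1001110000101 (4997)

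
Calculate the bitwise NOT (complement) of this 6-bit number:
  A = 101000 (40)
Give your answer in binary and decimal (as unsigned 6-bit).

Flip each bit (0->1, 1->0):
  101000
  010111

Answer: 010111 (23)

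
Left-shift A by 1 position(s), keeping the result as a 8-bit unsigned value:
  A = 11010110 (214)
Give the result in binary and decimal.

Shift left by 1: drop the top 1 bit(s), append 1 zero(s) on the right.
  11010110  ->  discard [1], keep [1010110], append 0
= 10101100

Answer: 10101100 (172)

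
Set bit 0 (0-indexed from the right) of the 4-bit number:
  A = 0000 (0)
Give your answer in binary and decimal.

Mask = 1 << 0 = 0001
Bit 0 of A is 0, so OR-ing with the mask flips it to 1.
  0000
| 0001
------
  0001

Answer: 0001 (1)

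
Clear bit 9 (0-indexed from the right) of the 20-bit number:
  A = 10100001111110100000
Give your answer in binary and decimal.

Mask = ~(1 << 9) = 11111111110111111111
Bit 9 of A is 1, so AND-ing with the mask clears it to 0.
  10100001111110100000
& 11111111110111111111
----------------------
  10100001110110100000

Answer: 10100001110110100000 (662944)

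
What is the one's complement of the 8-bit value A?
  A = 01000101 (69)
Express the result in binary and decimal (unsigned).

Flip each bit (0->1, 1->0):
  01000101
  10111010

Answer: 10111010 (186)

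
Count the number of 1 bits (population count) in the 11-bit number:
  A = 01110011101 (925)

01110011101
1-bits at positions (from bit 0 = LSB): 0, 2, 3, 4, 7, 8, 9
Count = 7

Answer: 7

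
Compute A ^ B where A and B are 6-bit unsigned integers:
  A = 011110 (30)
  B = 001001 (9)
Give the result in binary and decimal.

Apply ^ to each column (1 where bits differ):
  011110
^ 001001
--------
  010111

Answer: 010111 (23)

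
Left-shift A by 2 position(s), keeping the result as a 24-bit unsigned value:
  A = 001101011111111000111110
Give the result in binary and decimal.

Shift left by 2: drop the top 2 bit(s), append 2 zero(s) on the right.
  001101011111111000111110  ->  discard [00], keep [1101011111111000111110], append 00
= 110101111111100011111000

Answer: 110101111111100011111000 (14153976)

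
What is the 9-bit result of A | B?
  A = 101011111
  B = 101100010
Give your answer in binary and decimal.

Apply | to each column (1 where either bit is 1):
  101011111
| 101100010
-----------
  101111111

Answer: 101111111 (383)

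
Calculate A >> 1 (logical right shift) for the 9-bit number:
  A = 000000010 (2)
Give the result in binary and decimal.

Logical shift right by 1: drop the bottom 1 bit(s), prepend 1 zero(s) on the left.
  000000010  ->  keep [00000001], discard [0], prepend 0
= 000000001

Answer: 000000001 (1)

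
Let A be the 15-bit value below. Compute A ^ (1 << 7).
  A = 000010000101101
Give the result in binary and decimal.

Mask = 1 << 7 = 000000010000000
Bit 7 of A is 0; XOR with the mask flips it to 1.
  000010000101101
^ 000000010000000
-----------------
  000010010101101

Answer: 000010010101101 (1197)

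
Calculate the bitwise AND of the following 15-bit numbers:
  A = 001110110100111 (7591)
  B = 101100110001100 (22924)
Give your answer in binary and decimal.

Apply & to each column (1 only where both bits are 1):
  001110110100111
& 101100110001100
-----------------
  001100110000100

Answer: 001100110000100 (6532)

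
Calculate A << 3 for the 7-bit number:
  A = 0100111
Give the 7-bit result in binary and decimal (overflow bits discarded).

Shift left by 3: drop the top 3 bit(s), append 3 zero(s) on the right.
  0100111  ->  discard [010], keep [0111], append 000
= 0111000

Answer: 0111000 (56)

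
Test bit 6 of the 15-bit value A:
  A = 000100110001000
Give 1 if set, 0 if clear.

Bit 6 is the 7th from the right.
  000100110001000
          ^
That bit is 0.

Answer: 0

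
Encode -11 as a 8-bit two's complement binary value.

1. Binary of +11:  00001011
2. Invert bits:     11110100
3. Add 1:           11110101

Answer: 11110101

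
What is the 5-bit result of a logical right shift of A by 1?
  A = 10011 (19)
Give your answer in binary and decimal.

Logical shift right by 1: drop the bottom 1 bit(s), prepend 1 zero(s) on the left.
  10011  ->  keep [1001], discard [1], prepend 0
= 01001

Answer: 01001 (9)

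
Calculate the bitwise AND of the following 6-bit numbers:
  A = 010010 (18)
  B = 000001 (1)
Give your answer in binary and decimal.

Apply & to each column (1 only where both bits are 1):
  010010
& 000001
--------
  000000

Answer: 000000 (0)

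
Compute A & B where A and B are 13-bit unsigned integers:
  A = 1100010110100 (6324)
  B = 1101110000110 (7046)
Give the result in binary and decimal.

Apply & to each column (1 only where both bits are 1):
  1100010110100
& 1101110000110
---------------
  1100010000100

Answer: 1100010000100 (6276)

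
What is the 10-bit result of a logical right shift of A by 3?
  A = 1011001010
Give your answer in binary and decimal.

Logical shift right by 3: drop the bottom 3 bit(s), prepend 3 zero(s) on the left.
  1011001010  ->  keep [1011001], discard [010], prepend 000
= 0001011001

Answer: 0001011001 (89)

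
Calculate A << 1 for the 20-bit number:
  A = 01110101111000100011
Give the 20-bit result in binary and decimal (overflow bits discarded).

Shift left by 1: drop the top 1 bit(s), append 1 zero(s) on the right.
  01110101111000100011  ->  discard [0], keep [1110101111000100011], append 0
= 11101011110001000110

Answer: 11101011110001000110 (965702)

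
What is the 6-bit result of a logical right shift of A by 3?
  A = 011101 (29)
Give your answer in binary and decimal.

Logical shift right by 3: drop the bottom 3 bit(s), prepend 3 zero(s) on the left.
  011101  ->  keep [011], discard [101], prepend 000
= 000011

Answer: 000011 (3)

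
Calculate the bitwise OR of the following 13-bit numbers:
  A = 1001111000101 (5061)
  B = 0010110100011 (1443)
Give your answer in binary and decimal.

Apply | to each column (1 where either bit is 1):
  1001111000101
| 0010110100011
---------------
  1011111100111

Answer: 1011111100111 (6119)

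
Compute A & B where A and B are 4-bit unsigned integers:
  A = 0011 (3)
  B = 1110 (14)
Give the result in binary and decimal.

Apply & to each column (1 only where both bits are 1):
  0011
& 1110
------
  0010

Answer: 0010 (2)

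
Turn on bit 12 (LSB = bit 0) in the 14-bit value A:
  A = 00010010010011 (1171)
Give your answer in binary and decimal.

Mask = 1 << 12 = 01000000000000
Bit 12 of A is 0, so OR-ing with the mask flips it to 1.
  00010010010011
| 01000000000000
----------------
  01010010010011

Answer: 01010010010011 (5267)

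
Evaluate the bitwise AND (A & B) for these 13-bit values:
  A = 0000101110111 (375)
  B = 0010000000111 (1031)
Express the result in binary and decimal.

Apply & to each column (1 only where both bits are 1):
  0000101110111
& 0010000000111
---------------
  0000000000111

Answer: 0000000000111 (7)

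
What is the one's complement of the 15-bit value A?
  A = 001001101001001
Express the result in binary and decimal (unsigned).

Flip each bit (0->1, 1->0):
  001001101001001
  110110010110110

Answer: 110110010110110 (27830)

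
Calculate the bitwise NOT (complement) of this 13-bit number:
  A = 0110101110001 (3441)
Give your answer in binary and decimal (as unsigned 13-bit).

Flip each bit (0->1, 1->0):
  0110101110001
  1001010001110

Answer: 1001010001110 (4750)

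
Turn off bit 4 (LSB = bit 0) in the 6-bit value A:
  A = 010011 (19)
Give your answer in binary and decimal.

Mask = ~(1 << 4) = 101111
Bit 4 of A is 1, so AND-ing with the mask clears it to 0.
  010011
& 101111
--------
  000011

Answer: 000011 (3)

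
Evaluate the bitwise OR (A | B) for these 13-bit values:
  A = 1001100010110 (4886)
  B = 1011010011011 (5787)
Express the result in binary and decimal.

Apply | to each column (1 where either bit is 1):
  1001100010110
| 1011010011011
---------------
  1011110011111

Answer: 1011110011111 (6047)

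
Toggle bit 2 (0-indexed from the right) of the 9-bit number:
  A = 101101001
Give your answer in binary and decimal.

Mask = 1 << 2 = 000000100
Bit 2 of A is 0; XOR with the mask flips it to 1.
  101101001
^ 000000100
-----------
  101101101

Answer: 101101101 (365)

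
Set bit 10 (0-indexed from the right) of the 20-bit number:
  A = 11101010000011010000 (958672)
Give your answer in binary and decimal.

Mask = 1 << 10 = 00000000010000000000
Bit 10 of A is 0, so OR-ing with the mask flips it to 1.
  11101010000011010000
| 00000000010000000000
----------------------
  11101010010011010000

Answer: 11101010010011010000 (959696)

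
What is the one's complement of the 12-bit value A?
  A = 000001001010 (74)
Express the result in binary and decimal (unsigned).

Flip each bit (0->1, 1->0):
  000001001010
  111110110101

Answer: 111110110101 (4021)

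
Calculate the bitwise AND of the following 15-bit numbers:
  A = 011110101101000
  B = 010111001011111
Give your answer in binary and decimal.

Apply & to each column (1 only where both bits are 1):
  011110101101000
& 010111001011111
-----------------
  010110001001000

Answer: 010110001001000 (11336)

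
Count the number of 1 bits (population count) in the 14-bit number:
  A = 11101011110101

11101011110101
1-bits at positions (from bit 0 = LSB): 0, 2, 4, 5, 6, 7, 9, 11, 12, 13
Count = 10

Answer: 10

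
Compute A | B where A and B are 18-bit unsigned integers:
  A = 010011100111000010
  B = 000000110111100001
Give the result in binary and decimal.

Apply | to each column (1 where either bit is 1):
  010011100111000010
| 000000110111100001
--------------------
  010011110111100011

Answer: 010011110111100011 (81379)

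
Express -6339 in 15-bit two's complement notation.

1. Binary of +6339:  001100011000011
2. Invert bits:     110011100111100
3. Add 1:           110011100111101

Answer: 110011100111101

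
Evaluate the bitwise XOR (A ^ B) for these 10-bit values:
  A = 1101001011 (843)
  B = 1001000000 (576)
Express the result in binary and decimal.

Apply ^ to each column (1 where bits differ):
  1101001011
^ 1001000000
------------
  0100001011

Answer: 0100001011 (267)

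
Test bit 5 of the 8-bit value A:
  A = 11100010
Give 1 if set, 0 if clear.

Bit 5 is the 6th from the right.
  11100010
    ^
That bit is 1.

Answer: 1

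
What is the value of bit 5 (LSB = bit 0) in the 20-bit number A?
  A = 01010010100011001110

Bit 5 is the 6th from the right.
  01010010100011001110
                ^
That bit is 0.

Answer: 0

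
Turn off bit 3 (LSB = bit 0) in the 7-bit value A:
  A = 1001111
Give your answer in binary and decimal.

Mask = ~(1 << 3) = 1110111
Bit 3 of A is 1, so AND-ing with the mask clears it to 0.
  1001111
& 1110111
---------
  1000111

Answer: 1000111 (71)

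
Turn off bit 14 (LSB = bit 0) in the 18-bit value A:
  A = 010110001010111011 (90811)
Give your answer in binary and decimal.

Mask = ~(1 << 14) = 111011111111111111
Bit 14 of A is 1, so AND-ing with the mask clears it to 0.
  010110001010111011
& 111011111111111111
--------------------
  010010001010111011

Answer: 010010001010111011 (74427)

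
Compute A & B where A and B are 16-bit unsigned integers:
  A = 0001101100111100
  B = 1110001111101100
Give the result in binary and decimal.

Apply & to each column (1 only where both bits are 1):
  0001101100111100
& 1110001111101100
------------------
  0000001100101100

Answer: 0000001100101100 (812)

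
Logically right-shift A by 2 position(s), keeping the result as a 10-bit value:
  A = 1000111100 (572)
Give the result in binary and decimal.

Logical shift right by 2: drop the bottom 2 bit(s), prepend 2 zero(s) on the left.
  1000111100  ->  keep [10001111], discard [00], prepend 00
= 0010001111

Answer: 0010001111 (143)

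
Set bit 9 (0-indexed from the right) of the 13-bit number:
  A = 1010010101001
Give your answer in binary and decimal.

Mask = 1 << 9 = 0001000000000
Bit 9 of A is 0, so OR-ing with the mask flips it to 1.
  1010010101001
| 0001000000000
---------------
  1011010101001

Answer: 1011010101001 (5801)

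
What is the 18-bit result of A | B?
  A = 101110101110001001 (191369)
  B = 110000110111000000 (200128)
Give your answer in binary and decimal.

Apply | to each column (1 where either bit is 1):
  101110101110001001
| 110000110111000000
--------------------
  111110111111001001

Answer: 111110111111001001 (257993)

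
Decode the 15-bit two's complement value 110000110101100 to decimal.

MSB is 1, so the value is negative. Find the magnitude:
1. Invert bits:  001111001010011
2. Add 1:        001111001010100  = 7764
3. Apply sign:   -7764

Answer: -7764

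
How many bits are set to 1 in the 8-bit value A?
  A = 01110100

01110100
1-bits at positions (from bit 0 = LSB): 2, 4, 5, 6
Count = 4

Answer: 4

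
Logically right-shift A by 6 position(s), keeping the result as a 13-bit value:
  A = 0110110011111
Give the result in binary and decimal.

Logical shift right by 6: drop the bottom 6 bit(s), prepend 6 zero(s) on the left.
  0110110011111  ->  keep [0110110], discard [011111], prepend 000000
= 0000000110110

Answer: 0000000110110 (54)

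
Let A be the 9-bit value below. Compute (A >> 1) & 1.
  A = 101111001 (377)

Bit 1 is the 2nd from the right.
  101111001
         ^
That bit is 0.

Answer: 0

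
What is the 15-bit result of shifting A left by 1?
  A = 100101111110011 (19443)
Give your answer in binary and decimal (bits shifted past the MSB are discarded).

Shift left by 1: drop the top 1 bit(s), append 1 zero(s) on the right.
  100101111110011  ->  discard [1], keep [00101111110011], append 0
= 001011111100110

Answer: 001011111100110 (6118)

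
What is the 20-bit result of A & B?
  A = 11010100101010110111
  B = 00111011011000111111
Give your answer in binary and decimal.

Apply & to each column (1 only where both bits are 1):
  11010100101010110111
& 00111011011000111111
----------------------
  00010000001000110111

Answer: 00010000001000110111 (66103)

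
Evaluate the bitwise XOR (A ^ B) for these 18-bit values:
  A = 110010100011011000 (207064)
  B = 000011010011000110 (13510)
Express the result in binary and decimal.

Apply ^ to each column (1 where bits differ):
  110010100011011000
^ 000011010011000110
--------------------
  110001110000011110

Answer: 110001110000011110 (203806)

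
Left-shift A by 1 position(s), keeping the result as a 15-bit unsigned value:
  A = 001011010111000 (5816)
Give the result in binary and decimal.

Shift left by 1: drop the top 1 bit(s), append 1 zero(s) on the right.
  001011010111000  ->  discard [0], keep [01011010111000], append 0
= 010110101110000

Answer: 010110101110000 (11632)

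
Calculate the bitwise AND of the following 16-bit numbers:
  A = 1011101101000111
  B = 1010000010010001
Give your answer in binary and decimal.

Apply & to each column (1 only where both bits are 1):
  1011101101000111
& 1010000010010001
------------------
  1010000000000001

Answer: 1010000000000001 (40961)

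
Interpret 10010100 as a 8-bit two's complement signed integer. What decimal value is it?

MSB is 1, so the value is negative. Find the magnitude:
1. Invert bits:  01101011
2. Add 1:        01101100  = 108
3. Apply sign:   -108

Answer: -108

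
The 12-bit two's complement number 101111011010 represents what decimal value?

MSB is 1, so the value is negative. Find the magnitude:
1. Invert bits:  010000100101
2. Add 1:        010000100110  = 1062
3. Apply sign:   -1062

Answer: -1062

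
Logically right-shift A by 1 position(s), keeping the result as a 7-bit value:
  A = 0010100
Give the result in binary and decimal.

Logical shift right by 1: drop the bottom 1 bit(s), prepend 1 zero(s) on the left.
  0010100  ->  keep [001010], discard [0], prepend 0
= 0001010

Answer: 0001010 (10)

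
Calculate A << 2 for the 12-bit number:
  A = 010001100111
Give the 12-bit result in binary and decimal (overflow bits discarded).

Shift left by 2: drop the top 2 bit(s), append 2 zero(s) on the right.
  010001100111  ->  discard [01], keep [0001100111], append 00
= 000110011100

Answer: 000110011100 (412)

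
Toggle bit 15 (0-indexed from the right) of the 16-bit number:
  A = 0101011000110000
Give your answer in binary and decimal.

Mask = 1 << 15 = 1000000000000000
Bit 15 of A is 0; XOR with the mask flips it to 1.
  0101011000110000
^ 1000000000000000
------------------
  1101011000110000

Answer: 1101011000110000 (54832)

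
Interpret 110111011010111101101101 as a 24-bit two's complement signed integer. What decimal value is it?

MSB is 1, so the value is negative. Find the magnitude:
1. Invert bits:  001000100101000010010010
2. Add 1:        001000100101000010010011  = 2248851
3. Apply sign:   -2248851

Answer: -2248851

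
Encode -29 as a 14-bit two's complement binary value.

1. Binary of +29:  00000000011101
2. Invert bits:     11111111100010
3. Add 1:           11111111100011

Answer: 11111111100011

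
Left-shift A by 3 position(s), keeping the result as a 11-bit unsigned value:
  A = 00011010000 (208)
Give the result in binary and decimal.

Shift left by 3: drop the top 3 bit(s), append 3 zero(s) on the right.
  00011010000  ->  discard [000], keep [11010000], append 000
= 11010000000

Answer: 11010000000 (1664)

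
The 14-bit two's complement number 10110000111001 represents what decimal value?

MSB is 1, so the value is negative. Find the magnitude:
1. Invert bits:  01001111000110
2. Add 1:        01001111000111  = 5063
3. Apply sign:   -5063

Answer: -5063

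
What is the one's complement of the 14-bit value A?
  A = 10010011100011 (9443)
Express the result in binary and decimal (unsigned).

Flip each bit (0->1, 1->0):
  10010011100011
  01101100011100

Answer: 01101100011100 (6940)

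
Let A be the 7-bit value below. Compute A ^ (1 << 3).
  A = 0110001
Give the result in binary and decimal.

Mask = 1 << 3 = 0001000
Bit 3 of A is 0; XOR with the mask flips it to 1.
  0110001
^ 0001000
---------
  0111001

Answer: 0111001 (57)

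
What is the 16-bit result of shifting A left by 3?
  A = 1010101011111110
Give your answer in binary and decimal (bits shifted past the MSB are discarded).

Shift left by 3: drop the top 3 bit(s), append 3 zero(s) on the right.
  1010101011111110  ->  discard [101], keep [0101011111110], append 000
= 0101011111110000

Answer: 0101011111110000 (22512)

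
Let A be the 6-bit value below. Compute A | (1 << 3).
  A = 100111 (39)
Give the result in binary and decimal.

Mask = 1 << 3 = 001000
Bit 3 of A is 0, so OR-ing with the mask flips it to 1.
  100111
| 001000
--------
  101111

Answer: 101111 (47)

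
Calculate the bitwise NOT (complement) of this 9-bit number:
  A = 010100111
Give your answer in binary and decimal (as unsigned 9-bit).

Flip each bit (0->1, 1->0):
  010100111
  101011000

Answer: 101011000 (344)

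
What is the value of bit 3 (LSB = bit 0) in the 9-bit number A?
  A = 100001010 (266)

Bit 3 is the 4th from the right.
  100001010
       ^
That bit is 1.

Answer: 1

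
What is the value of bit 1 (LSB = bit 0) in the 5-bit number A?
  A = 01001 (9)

Bit 1 is the 2nd from the right.
  01001
     ^
That bit is 0.

Answer: 0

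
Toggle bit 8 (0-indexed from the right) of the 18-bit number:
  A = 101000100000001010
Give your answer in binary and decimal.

Mask = 1 << 8 = 000000000100000000
Bit 8 of A is 0; XOR with the mask flips it to 1.
  101000100000001010
^ 000000000100000000
--------------------
  101000100100001010

Answer: 101000100100001010 (166154)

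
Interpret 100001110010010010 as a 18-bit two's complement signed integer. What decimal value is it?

MSB is 1, so the value is negative. Find the magnitude:
1. Invert bits:  011110001101101101
2. Add 1:        011110001101101110  = 123758
3. Apply sign:   -123758

Answer: -123758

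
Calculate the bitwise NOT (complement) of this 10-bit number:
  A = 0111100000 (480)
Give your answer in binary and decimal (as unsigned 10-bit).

Flip each bit (0->1, 1->0):
  0111100000
  1000011111

Answer: 1000011111 (543)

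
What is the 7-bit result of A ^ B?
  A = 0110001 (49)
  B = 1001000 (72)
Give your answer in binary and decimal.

Apply ^ to each column (1 where bits differ):
  0110001
^ 1001000
---------
  1111001

Answer: 1111001 (121)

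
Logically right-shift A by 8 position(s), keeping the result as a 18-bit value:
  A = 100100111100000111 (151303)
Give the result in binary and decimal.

Logical shift right by 8: drop the bottom 8 bit(s), prepend 8 zero(s) on the left.
  100100111100000111  ->  keep [1001001111], discard [00000111], prepend 00000000
= 000000001001001111

Answer: 000000001001001111 (591)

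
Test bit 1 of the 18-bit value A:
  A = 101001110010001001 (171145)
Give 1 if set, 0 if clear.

Bit 1 is the 2nd from the right.
  101001110010001001
                  ^
That bit is 0.

Answer: 0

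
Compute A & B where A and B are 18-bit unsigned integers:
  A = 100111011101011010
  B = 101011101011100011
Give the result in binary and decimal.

Apply & to each column (1 only where both bits are 1):
  100111011101011010
& 101011101011100011
--------------------
  100011001001000010

Answer: 100011001001000010 (143938)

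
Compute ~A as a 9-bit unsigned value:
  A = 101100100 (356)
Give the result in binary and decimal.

Flip each bit (0->1, 1->0):
  101100100
  010011011

Answer: 010011011 (155)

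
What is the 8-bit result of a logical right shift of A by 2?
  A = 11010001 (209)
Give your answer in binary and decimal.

Logical shift right by 2: drop the bottom 2 bit(s), prepend 2 zero(s) on the left.
  11010001  ->  keep [110100], discard [01], prepend 00
= 00110100

Answer: 00110100 (52)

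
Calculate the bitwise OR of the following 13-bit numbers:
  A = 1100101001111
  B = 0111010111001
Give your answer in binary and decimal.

Apply | to each column (1 where either bit is 1):
  1100101001111
| 0111010111001
---------------
  1111111111111

Answer: 1111111111111 (8191)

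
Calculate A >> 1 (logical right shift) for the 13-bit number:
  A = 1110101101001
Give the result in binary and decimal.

Logical shift right by 1: drop the bottom 1 bit(s), prepend 1 zero(s) on the left.
  1110101101001  ->  keep [111010110100], discard [1], prepend 0
= 0111010110100

Answer: 0111010110100 (3764)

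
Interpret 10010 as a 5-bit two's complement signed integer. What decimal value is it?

MSB is 1, so the value is negative. Find the magnitude:
1. Invert bits:  01101
2. Add 1:        01110  = 14
3. Apply sign:   -14

Answer: -14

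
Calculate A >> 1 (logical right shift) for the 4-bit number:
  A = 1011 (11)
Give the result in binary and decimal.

Logical shift right by 1: drop the bottom 1 bit(s), prepend 1 zero(s) on the left.
  1011  ->  keep [101], discard [1], prepend 0
= 0101

Answer: 0101 (5)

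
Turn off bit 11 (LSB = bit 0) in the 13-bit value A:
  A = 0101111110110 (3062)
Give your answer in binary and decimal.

Mask = ~(1 << 11) = 1011111111111
Bit 11 of A is 1, so AND-ing with the mask clears it to 0.
  0101111110110
& 1011111111111
---------------
  0001111110110

Answer: 0001111110110 (1014)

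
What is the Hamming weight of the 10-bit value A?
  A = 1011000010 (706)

1011000010
1-bits at positions (from bit 0 = LSB): 1, 6, 7, 9
Count = 4

Answer: 4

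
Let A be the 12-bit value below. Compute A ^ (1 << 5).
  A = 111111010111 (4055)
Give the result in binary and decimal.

Mask = 1 << 5 = 000000100000
Bit 5 of A is 0; XOR with the mask flips it to 1.
  111111010111
^ 000000100000
--------------
  111111110111

Answer: 111111110111 (4087)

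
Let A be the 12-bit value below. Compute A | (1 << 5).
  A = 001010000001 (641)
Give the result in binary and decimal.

Mask = 1 << 5 = 000000100000
Bit 5 of A is 0, so OR-ing with the mask flips it to 1.
  001010000001
| 000000100000
--------------
  001010100001

Answer: 001010100001 (673)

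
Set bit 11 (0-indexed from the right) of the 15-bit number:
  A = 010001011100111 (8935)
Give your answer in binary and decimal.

Mask = 1 << 11 = 000100000000000
Bit 11 of A is 0, so OR-ing with the mask flips it to 1.
  010001011100111
| 000100000000000
-----------------
  010101011100111

Answer: 010101011100111 (10983)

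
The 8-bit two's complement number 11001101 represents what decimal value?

MSB is 1, so the value is negative. Find the magnitude:
1. Invert bits:  00110010
2. Add 1:        00110011  = 51
3. Apply sign:   -51

Answer: -51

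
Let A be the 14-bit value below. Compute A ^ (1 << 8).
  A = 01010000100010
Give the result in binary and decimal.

Mask = 1 << 8 = 00000100000000
Bit 8 of A is 0; XOR with the mask flips it to 1.
  01010000100010
^ 00000100000000
----------------
  01010100100010

Answer: 01010100100010 (5410)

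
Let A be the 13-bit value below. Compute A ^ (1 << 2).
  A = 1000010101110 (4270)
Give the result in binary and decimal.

Mask = 1 << 2 = 0000000000100
Bit 2 of A is 1; XOR with the mask flips it to 0.
  1000010101110
^ 0000000000100
---------------
  1000010101010

Answer: 1000010101010 (4266)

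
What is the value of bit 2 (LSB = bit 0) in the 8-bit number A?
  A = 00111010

Bit 2 is the 3rd from the right.
  00111010
       ^
That bit is 0.

Answer: 0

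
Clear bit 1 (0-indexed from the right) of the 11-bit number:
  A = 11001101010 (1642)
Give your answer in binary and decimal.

Mask = ~(1 << 1) = 11111111101
Bit 1 of A is 1, so AND-ing with the mask clears it to 0.
  11001101010
& 11111111101
-------------
  11001101000

Answer: 11001101000 (1640)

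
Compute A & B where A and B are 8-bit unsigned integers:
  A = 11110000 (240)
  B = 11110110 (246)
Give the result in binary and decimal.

Apply & to each column (1 only where both bits are 1):
  11110000
& 11110110
----------
  11110000

Answer: 11110000 (240)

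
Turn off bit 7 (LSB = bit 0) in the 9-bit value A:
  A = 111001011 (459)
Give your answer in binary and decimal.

Mask = ~(1 << 7) = 101111111
Bit 7 of A is 1, so AND-ing with the mask clears it to 0.
  111001011
& 101111111
-----------
  101001011

Answer: 101001011 (331)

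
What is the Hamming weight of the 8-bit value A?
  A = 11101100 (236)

11101100
1-bits at positions (from bit 0 = LSB): 2, 3, 5, 6, 7
Count = 5

Answer: 5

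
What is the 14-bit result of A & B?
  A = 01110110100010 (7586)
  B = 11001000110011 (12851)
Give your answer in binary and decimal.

Apply & to each column (1 only where both bits are 1):
  01110110100010
& 11001000110011
----------------
  01000000100010

Answer: 01000000100010 (4130)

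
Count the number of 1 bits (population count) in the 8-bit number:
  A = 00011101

00011101
1-bits at positions (from bit 0 = LSB): 0, 2, 3, 4
Count = 4

Answer: 4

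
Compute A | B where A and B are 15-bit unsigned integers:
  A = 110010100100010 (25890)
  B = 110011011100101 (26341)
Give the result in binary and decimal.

Apply | to each column (1 where either bit is 1):
  110010100100010
| 110011011100101
-----------------
  110011111100111

Answer: 110011111100111 (26599)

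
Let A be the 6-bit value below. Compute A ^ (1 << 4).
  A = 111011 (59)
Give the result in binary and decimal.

Mask = 1 << 4 = 010000
Bit 4 of A is 1; XOR with the mask flips it to 0.
  111011
^ 010000
--------
  101011

Answer: 101011 (43)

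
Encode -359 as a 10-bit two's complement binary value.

1. Binary of +359:  0101100111
2. Invert bits:     1010011000
3. Add 1:           1010011001

Answer: 1010011001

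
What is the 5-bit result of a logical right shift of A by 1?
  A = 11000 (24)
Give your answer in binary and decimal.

Logical shift right by 1: drop the bottom 1 bit(s), prepend 1 zero(s) on the left.
  11000  ->  keep [1100], discard [0], prepend 0
= 01100

Answer: 01100 (12)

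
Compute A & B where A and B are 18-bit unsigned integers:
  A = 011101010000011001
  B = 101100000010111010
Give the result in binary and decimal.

Apply & to each column (1 only where both bits are 1):
  011101010000011001
& 101100000010111010
--------------------
  001100000000011000

Answer: 001100000000011000 (49176)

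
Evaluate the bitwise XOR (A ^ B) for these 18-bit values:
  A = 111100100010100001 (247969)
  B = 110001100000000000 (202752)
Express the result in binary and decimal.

Apply ^ to each column (1 where bits differ):
  111100100010100001
^ 110001100000000000
--------------------
  001101000010100001

Answer: 001101000010100001 (53409)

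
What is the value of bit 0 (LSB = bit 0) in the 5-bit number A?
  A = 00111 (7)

Bit 0 is the 1st from the right.
  00111
      ^
That bit is 1.

Answer: 1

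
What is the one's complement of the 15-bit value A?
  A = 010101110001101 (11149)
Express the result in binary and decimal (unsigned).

Flip each bit (0->1, 1->0):
  010101110001101
  101010001110010

Answer: 101010001110010 (21618)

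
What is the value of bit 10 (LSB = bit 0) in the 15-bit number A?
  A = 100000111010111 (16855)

Bit 10 is the 11th from the right.
  100000111010111
      ^
That bit is 0.

Answer: 0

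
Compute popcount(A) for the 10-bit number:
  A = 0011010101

0011010101
1-bits at positions (from bit 0 = LSB): 0, 2, 4, 6, 7
Count = 5

Answer: 5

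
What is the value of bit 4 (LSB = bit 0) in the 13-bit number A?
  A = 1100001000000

Bit 4 is the 5th from the right.
  1100001000000
          ^
That bit is 0.

Answer: 0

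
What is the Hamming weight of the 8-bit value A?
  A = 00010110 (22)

00010110
1-bits at positions (from bit 0 = LSB): 1, 2, 4
Count = 3

Answer: 3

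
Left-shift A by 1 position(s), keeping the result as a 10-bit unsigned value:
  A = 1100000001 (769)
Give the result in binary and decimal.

Shift left by 1: drop the top 1 bit(s), append 1 zero(s) on the right.
  1100000001  ->  discard [1], keep [100000001], append 0
= 1000000010

Answer: 1000000010 (514)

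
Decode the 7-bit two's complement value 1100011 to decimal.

MSB is 1, so the value is negative. Find the magnitude:
1. Invert bits:  0011100
2. Add 1:        0011101  = 29
3. Apply sign:   -29

Answer: -29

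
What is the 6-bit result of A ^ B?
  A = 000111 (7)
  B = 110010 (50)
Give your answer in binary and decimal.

Apply ^ to each column (1 where bits differ):
  000111
^ 110010
--------
  110101

Answer: 110101 (53)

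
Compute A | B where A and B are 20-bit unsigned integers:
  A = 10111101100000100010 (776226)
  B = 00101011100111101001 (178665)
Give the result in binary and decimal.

Apply | to each column (1 where either bit is 1):
  10111101100000100010
| 00101011100111101001
----------------------
  10111111100111101011

Answer: 10111111100111101011 (784875)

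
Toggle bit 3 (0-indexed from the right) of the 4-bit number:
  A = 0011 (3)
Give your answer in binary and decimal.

Mask = 1 << 3 = 1000
Bit 3 of A is 0; XOR with the mask flips it to 1.
  0011
^ 1000
------
  1011

Answer: 1011 (11)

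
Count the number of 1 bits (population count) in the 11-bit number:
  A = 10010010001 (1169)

10010010001
1-bits at positions (from bit 0 = LSB): 0, 4, 7, 10
Count = 4

Answer: 4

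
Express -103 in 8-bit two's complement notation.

1. Binary of +103:  01100111
2. Invert bits:     10011000
3. Add 1:           10011001

Answer: 10011001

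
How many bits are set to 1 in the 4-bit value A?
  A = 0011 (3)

0011
1-bits at positions (from bit 0 = LSB): 0, 1
Count = 2

Answer: 2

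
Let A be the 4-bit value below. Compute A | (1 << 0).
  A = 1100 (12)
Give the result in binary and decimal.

Mask = 1 << 0 = 0001
Bit 0 of A is 0, so OR-ing with the mask flips it to 1.
  1100
| 0001
------
  1101

Answer: 1101 (13)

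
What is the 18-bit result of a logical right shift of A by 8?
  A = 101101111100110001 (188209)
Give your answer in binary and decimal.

Logical shift right by 8: drop the bottom 8 bit(s), prepend 8 zero(s) on the left.
  101101111100110001  ->  keep [1011011111], discard [00110001], prepend 00000000
= 000000001011011111

Answer: 000000001011011111 (735)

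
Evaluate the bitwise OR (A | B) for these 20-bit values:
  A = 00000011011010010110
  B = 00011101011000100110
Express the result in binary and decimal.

Apply | to each column (1 where either bit is 1):
  00000011011010010110
| 00011101011000100110
----------------------
  00011111011010110110

Answer: 00011111011010110110 (128694)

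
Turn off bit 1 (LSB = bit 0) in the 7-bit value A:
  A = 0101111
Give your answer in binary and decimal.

Mask = ~(1 << 1) = 1111101
Bit 1 of A is 1, so AND-ing with the mask clears it to 0.
  0101111
& 1111101
---------
  0101101

Answer: 0101101 (45)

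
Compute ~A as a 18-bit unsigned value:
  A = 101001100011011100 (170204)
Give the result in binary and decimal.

Flip each bit (0->1, 1->0):
  101001100011011100
  010110011100100011

Answer: 010110011100100011 (91939)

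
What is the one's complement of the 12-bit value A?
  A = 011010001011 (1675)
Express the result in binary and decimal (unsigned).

Flip each bit (0->1, 1->0):
  011010001011
  100101110100

Answer: 100101110100 (2420)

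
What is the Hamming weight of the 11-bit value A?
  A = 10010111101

10010111101
1-bits at positions (from bit 0 = LSB): 0, 2, 3, 4, 5, 7, 10
Count = 7

Answer: 7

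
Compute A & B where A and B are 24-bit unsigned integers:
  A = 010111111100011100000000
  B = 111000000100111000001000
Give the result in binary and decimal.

Apply & to each column (1 only where both bits are 1):
  010111111100011100000000
& 111000000100111000001000
--------------------------
  010000000100011000000000

Answer: 010000000100011000000000 (4212224)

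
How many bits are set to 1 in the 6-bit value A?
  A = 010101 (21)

010101
1-bits at positions (from bit 0 = LSB): 0, 2, 4
Count = 3

Answer: 3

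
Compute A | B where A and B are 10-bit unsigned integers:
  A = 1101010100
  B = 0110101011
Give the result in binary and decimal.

Apply | to each column (1 where either bit is 1):
  1101010100
| 0110101011
------------
  1111111111

Answer: 1111111111 (1023)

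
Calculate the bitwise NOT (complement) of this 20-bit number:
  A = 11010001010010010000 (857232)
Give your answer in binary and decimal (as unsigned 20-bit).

Flip each bit (0->1, 1->0):
  11010001010010010000
  00101110101101101111

Answer: 00101110101101101111 (191343)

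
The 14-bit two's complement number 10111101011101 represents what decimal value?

MSB is 1, so the value is negative. Find the magnitude:
1. Invert bits:  01000010100010
2. Add 1:        01000010100011  = 4259
3. Apply sign:   -4259

Answer: -4259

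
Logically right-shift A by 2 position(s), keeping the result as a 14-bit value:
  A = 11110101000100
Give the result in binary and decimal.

Logical shift right by 2: drop the bottom 2 bit(s), prepend 2 zero(s) on the left.
  11110101000100  ->  keep [111101010001], discard [00], prepend 00
= 00111101010001

Answer: 00111101010001 (3921)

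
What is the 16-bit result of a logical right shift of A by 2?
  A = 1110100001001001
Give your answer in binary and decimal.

Logical shift right by 2: drop the bottom 2 bit(s), prepend 2 zero(s) on the left.
  1110100001001001  ->  keep [11101000010010], discard [01], prepend 00
= 0011101000010010

Answer: 0011101000010010 (14866)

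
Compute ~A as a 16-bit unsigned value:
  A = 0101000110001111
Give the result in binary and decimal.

Flip each bit (0->1, 1->0):
  0101000110001111
  1010111001110000

Answer: 1010111001110000 (44656)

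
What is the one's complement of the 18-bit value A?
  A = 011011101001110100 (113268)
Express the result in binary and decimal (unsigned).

Flip each bit (0->1, 1->0):
  011011101001110100
  100100010110001011

Answer: 100100010110001011 (148875)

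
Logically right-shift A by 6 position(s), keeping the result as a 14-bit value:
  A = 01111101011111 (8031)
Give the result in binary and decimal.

Logical shift right by 6: drop the bottom 6 bit(s), prepend 6 zero(s) on the left.
  01111101011111  ->  keep [01111101], discard [011111], prepend 000000
= 00000001111101

Answer: 00000001111101 (125)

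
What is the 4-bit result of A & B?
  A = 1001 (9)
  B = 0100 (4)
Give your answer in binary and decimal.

Apply & to each column (1 only where both bits are 1):
  1001
& 0100
------
  0000

Answer: 0000 (0)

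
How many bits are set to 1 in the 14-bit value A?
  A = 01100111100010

01100111100010
1-bits at positions (from bit 0 = LSB): 1, 5, 6, 7, 8, 11, 12
Count = 7

Answer: 7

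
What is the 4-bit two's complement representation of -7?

1. Binary of +7:  0111
2. Invert bits:     1000
3. Add 1:           1001

Answer: 1001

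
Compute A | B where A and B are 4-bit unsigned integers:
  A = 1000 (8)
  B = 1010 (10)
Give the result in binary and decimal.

Apply | to each column (1 where either bit is 1):
  1000
| 1010
------
  1010

Answer: 1010 (10)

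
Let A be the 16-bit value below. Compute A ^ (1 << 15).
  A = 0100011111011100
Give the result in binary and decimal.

Mask = 1 << 15 = 1000000000000000
Bit 15 of A is 0; XOR with the mask flips it to 1.
  0100011111011100
^ 1000000000000000
------------------
  1100011111011100

Answer: 1100011111011100 (51164)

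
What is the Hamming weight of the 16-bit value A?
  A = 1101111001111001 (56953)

1101111001111001
1-bits at positions (from bit 0 = LSB): 0, 3, 4, 5, 6, 9, 10, 11, 12, 14, 15
Count = 11

Answer: 11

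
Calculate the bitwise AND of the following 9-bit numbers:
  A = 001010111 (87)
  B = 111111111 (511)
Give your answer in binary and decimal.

Apply & to each column (1 only where both bits are 1):
  001010111
& 111111111
-----------
  001010111

Answer: 001010111 (87)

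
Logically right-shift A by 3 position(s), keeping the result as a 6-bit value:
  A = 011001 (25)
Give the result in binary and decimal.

Logical shift right by 3: drop the bottom 3 bit(s), prepend 3 zero(s) on the left.
  011001  ->  keep [011], discard [001], prepend 000
= 000011

Answer: 000011 (3)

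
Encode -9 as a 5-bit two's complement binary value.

1. Binary of +9:  01001
2. Invert bits:     10110
3. Add 1:           10111

Answer: 10111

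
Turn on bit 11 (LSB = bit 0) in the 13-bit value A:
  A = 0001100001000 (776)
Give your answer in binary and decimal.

Mask = 1 << 11 = 0100000000000
Bit 11 of A is 0, so OR-ing with the mask flips it to 1.
  0001100001000
| 0100000000000
---------------
  0101100001000

Answer: 0101100001000 (2824)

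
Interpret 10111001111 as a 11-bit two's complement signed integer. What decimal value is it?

MSB is 1, so the value is negative. Find the magnitude:
1. Invert bits:  01000110000
2. Add 1:        01000110001  = 561
3. Apply sign:   -561

Answer: -561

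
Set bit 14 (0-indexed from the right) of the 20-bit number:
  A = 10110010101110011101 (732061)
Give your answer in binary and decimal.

Mask = 1 << 14 = 00000100000000000000
Bit 14 of A is 0, so OR-ing with the mask flips it to 1.
  10110010101110011101
| 00000100000000000000
----------------------
  10110110101110011101

Answer: 10110110101110011101 (748445)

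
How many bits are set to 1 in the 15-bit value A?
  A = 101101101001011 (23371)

101101101001011
1-bits at positions (from bit 0 = LSB): 0, 1, 3, 6, 8, 9, 11, 12, 14
Count = 9

Answer: 9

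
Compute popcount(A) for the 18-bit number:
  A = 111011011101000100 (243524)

111011011101000100
1-bits at positions (from bit 0 = LSB): 2, 6, 8, 9, 10, 12, 13, 15, 16, 17
Count = 10

Answer: 10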